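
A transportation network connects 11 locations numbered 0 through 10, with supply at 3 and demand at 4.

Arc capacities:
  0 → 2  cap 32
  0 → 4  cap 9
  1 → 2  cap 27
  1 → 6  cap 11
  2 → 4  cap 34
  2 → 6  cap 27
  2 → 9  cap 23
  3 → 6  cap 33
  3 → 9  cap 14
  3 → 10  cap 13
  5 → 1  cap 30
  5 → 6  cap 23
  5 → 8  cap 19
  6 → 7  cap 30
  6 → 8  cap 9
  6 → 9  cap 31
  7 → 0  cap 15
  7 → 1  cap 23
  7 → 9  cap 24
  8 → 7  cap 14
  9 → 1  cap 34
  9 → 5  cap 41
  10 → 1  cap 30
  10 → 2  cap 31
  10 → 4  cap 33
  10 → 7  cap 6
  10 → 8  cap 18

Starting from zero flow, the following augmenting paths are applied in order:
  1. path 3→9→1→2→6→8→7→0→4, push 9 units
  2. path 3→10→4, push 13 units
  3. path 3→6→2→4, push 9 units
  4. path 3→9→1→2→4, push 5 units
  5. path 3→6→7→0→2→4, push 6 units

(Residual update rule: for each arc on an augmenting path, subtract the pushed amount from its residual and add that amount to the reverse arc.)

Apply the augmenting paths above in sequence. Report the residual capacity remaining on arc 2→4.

after path 1 (3→9→1→2→6→8→7→0→4, push 9): res(2,4)=34
after path 2 (3→10→4, push 13): res(2,4)=34
after path 3 (3→6→2→4, push 9): res(2,4)=25
after path 4 (3→9→1→2→4, push 5): res(2,4)=20
after path 5 (3→6→7→0→2→4, push 6): res(2,4)=14

Residual capacity of (2,4): 14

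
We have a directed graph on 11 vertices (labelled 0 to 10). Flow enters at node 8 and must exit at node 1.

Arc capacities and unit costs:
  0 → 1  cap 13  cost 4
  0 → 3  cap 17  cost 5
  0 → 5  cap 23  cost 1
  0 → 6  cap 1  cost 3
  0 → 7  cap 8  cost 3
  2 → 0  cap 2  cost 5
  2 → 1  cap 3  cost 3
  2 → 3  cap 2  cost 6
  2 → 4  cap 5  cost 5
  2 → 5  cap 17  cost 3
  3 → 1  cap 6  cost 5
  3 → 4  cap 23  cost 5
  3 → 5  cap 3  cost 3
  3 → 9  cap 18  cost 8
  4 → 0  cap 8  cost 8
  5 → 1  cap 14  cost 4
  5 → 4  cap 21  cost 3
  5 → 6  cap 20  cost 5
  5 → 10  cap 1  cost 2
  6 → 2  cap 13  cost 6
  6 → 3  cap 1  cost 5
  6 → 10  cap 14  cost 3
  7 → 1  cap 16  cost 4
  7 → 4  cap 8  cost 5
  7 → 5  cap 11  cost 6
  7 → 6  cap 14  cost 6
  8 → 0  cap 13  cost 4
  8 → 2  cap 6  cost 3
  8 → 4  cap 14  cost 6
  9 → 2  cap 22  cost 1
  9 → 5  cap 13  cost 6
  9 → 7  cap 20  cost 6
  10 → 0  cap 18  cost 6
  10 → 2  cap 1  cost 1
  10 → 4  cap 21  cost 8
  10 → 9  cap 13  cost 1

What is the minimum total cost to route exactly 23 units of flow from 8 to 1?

Minimum cost for 23 units: 228

shortest-cost path #1: 8→2→1 push 3 @ unit cost 6 (adds 18)
shortest-cost path #2: 8→0→1 push 13 @ unit cost 8 (adds 104)
shortest-cost path #3: 8→2→5→1 push 3 @ unit cost 10 (adds 30)
shortest-cost path #4: 8→4→0→5→1 push 4 @ unit cost 19 (adds 76)
total cost = 228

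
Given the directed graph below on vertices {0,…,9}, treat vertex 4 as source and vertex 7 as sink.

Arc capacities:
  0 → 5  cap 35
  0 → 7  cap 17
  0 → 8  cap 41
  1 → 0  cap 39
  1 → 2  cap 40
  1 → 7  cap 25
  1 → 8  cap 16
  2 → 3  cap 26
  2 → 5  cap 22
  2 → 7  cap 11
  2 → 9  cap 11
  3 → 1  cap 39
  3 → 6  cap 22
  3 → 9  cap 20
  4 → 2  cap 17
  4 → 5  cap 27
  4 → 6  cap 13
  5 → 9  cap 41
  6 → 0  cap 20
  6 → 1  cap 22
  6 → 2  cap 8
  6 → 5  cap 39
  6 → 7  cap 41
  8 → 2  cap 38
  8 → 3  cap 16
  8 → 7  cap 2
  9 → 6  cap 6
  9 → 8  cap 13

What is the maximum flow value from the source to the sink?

Maximum flow value: 49

augment #1: 4→2→7 bottleneck 11, total now 11
augment #2: 4→6→7 bottleneck 13, total now 24
augment #3: 4→2→3→1→7 bottleneck 6, total now 30
augment #4: 4→5→9→6→7 bottleneck 6, total now 36
augment #5: 4→5→9→8→7 bottleneck 2, total now 38
augment #6: 4→5→9→8→3→1→7 bottleneck 11, total now 49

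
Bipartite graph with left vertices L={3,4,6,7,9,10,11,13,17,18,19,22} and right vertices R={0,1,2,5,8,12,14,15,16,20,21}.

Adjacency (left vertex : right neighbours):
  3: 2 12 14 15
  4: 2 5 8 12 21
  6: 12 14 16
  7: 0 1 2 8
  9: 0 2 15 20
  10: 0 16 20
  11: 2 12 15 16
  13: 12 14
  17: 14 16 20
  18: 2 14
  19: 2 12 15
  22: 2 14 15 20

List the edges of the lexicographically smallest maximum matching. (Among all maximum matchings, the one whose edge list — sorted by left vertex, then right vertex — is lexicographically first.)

Lex-smallest maximum matching: {(3,2), (4,5), (6,12), (7,1), (9,0), (10,16), (11,15), (13,14), (17,20)}

|M| = 9 (so the lex-smallest maximum matching has 9 edges)
process left vertices in ascending order; for each, take the smallest-labelled available neighbour that still permits 9 edges overall, or leave it unmatched if none does
lex-smallest matching: {3-2, 4-5, 6-12, 7-1, 9-0, 10-16, 11-15, 13-14, 17-20}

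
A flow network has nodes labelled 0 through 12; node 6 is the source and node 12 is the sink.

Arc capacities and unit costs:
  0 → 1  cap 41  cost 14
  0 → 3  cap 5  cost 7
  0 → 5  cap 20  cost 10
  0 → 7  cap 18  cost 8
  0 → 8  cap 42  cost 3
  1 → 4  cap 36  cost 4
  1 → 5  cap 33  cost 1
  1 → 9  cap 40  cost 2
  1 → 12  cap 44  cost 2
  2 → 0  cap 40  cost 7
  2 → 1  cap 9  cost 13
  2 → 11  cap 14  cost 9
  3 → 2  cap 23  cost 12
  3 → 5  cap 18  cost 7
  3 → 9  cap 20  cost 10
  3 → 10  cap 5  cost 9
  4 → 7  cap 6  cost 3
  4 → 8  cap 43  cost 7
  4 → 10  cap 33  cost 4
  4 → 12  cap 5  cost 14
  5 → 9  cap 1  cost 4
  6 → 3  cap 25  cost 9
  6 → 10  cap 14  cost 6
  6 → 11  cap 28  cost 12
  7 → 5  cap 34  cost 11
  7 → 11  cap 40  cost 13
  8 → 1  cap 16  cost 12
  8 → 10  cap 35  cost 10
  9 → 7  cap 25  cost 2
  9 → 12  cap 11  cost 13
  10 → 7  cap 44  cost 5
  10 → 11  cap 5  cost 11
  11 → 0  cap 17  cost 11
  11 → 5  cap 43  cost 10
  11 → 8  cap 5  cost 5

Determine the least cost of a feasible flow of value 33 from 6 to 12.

shortest-cost path #1: 6→11→8→1→12 push 5 @ unit cost 31 (adds 155)
shortest-cost path #2: 6→3→9→12 push 11 @ unit cost 32 (adds 352)
shortest-cost path #3: 6→3→2→1→12 push 9 @ unit cost 36 (adds 324)
shortest-cost path #4: 6→11→0→1→12 push 8 @ unit cost 39 (adds 312)
total cost = 1143

Minimum cost for 33 units: 1143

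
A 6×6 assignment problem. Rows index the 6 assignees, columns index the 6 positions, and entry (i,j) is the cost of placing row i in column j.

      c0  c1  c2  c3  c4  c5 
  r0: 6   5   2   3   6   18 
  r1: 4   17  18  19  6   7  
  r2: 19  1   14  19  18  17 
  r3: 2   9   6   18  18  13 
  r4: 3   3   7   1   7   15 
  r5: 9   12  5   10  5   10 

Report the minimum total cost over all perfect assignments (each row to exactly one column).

optimal assignment: row0→col2 (cost 2), row1→col5 (cost 7), row2→col1 (cost 1), row3→col0 (cost 2), row4→col3 (cost 1), row5→col4 (cost 5)
total = 2 + 7 + 1 + 2 + 1 + 5 = 18

Minimum assignment cost: 18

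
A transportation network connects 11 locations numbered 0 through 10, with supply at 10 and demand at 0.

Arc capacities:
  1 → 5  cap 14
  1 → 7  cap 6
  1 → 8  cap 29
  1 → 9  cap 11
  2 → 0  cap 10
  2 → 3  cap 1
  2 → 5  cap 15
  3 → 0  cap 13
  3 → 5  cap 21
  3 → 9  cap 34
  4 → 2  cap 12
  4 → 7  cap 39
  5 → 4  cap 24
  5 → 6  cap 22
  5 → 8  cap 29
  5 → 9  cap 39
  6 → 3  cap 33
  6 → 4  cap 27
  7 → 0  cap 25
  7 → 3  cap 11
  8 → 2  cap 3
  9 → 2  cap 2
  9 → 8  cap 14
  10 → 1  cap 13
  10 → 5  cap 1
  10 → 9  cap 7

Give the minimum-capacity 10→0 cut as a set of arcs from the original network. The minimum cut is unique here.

augment #1: 10→1→7→0 push 6
augment #2: 10→9→2→0 push 2
augment #3: 10→1→8→2→0 push 3
augment #4: 10→5→4→2→0 push 1
augment #5: 10→1→5→4→2→0 push 4
augment #6: 10→9→8→1→5→4→7→0 push 3
max flow = 19; residual-reachable set from 10 gives S-side
cut edges (S→T): {(8,2), (9,2), (10,1), (10,5)} total cap 19

Min-cut arcs: {(8,2), (9,2), (10,1), (10,5)} (total capacity 19)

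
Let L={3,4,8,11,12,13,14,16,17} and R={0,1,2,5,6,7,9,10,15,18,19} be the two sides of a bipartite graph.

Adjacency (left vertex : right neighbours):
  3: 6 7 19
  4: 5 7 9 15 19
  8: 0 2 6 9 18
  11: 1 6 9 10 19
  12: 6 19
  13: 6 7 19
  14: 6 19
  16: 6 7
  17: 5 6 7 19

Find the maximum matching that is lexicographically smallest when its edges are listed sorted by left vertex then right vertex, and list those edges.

|M| = 7 (so the lex-smallest maximum matching has 7 edges)
process left vertices in ascending order; for each, take the smallest-labelled available neighbour that still permits 7 edges overall, or leave it unmatched if none does
lex-smallest matching: {3-6, 4-9, 8-0, 11-1, 12-19, 13-7, 17-5}

Lex-smallest maximum matching: {(3,6), (4,9), (8,0), (11,1), (12,19), (13,7), (17,5)}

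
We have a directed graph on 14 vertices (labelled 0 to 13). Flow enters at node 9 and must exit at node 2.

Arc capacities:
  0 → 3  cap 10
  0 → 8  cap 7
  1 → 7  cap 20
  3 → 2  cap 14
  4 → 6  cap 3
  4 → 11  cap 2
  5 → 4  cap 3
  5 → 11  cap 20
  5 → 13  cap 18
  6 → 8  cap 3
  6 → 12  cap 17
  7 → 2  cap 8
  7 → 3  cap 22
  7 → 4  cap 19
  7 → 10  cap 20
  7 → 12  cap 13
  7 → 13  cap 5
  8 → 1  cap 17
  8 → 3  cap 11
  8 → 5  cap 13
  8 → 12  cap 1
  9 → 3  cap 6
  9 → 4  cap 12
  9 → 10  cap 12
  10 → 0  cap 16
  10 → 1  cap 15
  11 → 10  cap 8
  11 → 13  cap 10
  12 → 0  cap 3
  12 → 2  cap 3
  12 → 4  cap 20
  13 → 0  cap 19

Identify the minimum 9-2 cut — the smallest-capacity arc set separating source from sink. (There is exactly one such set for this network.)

augment #1: 9→3→2 push 6
augment #2: 9→4→6→12→2 push 3
augment #3: 9→10→0→3→2 push 8
augment #4: 9→10→1→7→2 push 4
augment #5: 9→4→11→10→1→7→2 push 2
max flow = 23; residual-reachable set from 9 gives S-side
cut edges (S→T): {(4,6), (4,11), (9,3), (9,10)} total cap 23

Min-cut arcs: {(4,6), (4,11), (9,3), (9,10)} (total capacity 23)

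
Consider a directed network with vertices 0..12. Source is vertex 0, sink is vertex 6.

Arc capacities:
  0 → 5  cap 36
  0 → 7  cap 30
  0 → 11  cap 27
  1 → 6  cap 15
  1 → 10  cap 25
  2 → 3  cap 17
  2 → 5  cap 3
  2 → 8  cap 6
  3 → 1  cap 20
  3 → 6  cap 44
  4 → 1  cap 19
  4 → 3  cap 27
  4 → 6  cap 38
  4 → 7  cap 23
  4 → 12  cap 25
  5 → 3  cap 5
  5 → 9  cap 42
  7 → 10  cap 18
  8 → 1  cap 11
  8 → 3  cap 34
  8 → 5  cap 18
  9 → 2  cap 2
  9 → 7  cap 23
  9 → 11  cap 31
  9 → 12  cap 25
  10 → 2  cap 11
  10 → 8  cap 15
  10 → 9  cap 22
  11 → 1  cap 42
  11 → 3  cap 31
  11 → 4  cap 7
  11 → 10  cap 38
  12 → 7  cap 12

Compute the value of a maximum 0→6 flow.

Maximum flow value: 66

augment #1: 0→5→3→6 bottleneck 5, total now 5
augment #2: 0→11→1→6 bottleneck 15, total now 20
augment #3: 0→11→3→6 bottleneck 12, total now 32
augment #4: 0→5→9→2→3→6 bottleneck 2, total now 34
augment #5: 0→5→9→11→3→6 bottleneck 19, total now 53
augment #6: 0→5→9→11→4→6 bottleneck 7, total now 60
augment #7: 0→7→10→2→3→6 bottleneck 6, total now 66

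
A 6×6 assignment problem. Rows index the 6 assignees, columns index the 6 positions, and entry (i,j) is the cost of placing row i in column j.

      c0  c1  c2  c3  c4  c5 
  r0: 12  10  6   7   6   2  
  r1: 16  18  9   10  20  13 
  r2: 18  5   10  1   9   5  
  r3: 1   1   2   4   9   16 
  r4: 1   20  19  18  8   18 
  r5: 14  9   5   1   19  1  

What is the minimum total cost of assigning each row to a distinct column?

Minimum assignment cost: 19

optimal assignment: row0→col4 (cost 6), row1→col2 (cost 9), row2→col3 (cost 1), row3→col1 (cost 1), row4→col0 (cost 1), row5→col5 (cost 1)
total = 6 + 9 + 1 + 1 + 1 + 1 = 19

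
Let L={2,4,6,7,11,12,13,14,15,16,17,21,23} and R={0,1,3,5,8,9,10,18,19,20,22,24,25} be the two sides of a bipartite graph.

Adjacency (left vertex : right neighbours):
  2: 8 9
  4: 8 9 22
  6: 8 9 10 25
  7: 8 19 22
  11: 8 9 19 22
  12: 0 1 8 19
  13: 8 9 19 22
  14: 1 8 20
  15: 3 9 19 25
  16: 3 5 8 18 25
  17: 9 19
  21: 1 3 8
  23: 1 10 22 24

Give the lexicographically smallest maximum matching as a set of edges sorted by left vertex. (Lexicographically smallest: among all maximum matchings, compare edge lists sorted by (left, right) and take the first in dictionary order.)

|M| = 11 (so the lex-smallest maximum matching has 11 edges)
process left vertices in ascending order; for each, take the smallest-labelled available neighbour that still permits 11 edges overall, or leave it unmatched if none does
lex-smallest matching: {2-8, 4-9, 6-10, 7-19, 11-22, 12-0, 14-1, 15-25, 16-5, 21-3, 23-24}

Lex-smallest maximum matching: {(2,8), (4,9), (6,10), (7,19), (11,22), (12,0), (14,1), (15,25), (16,5), (21,3), (23,24)}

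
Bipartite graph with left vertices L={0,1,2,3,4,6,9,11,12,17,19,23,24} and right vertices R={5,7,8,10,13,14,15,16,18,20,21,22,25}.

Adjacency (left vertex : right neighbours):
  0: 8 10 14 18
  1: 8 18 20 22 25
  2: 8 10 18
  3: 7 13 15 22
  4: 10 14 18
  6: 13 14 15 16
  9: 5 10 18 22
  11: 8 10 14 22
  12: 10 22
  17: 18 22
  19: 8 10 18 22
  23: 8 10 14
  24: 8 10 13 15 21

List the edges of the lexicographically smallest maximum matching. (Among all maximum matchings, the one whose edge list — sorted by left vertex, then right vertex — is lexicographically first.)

Lex-smallest maximum matching: {(0,8), (1,20), (2,10), (3,7), (4,14), (6,13), (9,5), (11,22), (17,18), (24,15)}

|M| = 10 (so the lex-smallest maximum matching has 10 edges)
process left vertices in ascending order; for each, take the smallest-labelled available neighbour that still permits 10 edges overall, or leave it unmatched if none does
lex-smallest matching: {0-8, 1-20, 2-10, 3-7, 4-14, 6-13, 9-5, 11-22, 17-18, 24-15}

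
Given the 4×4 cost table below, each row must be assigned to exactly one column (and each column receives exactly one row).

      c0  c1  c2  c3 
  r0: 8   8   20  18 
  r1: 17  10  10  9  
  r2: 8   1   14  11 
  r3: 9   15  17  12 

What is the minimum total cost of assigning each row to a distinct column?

optimal assignment: row0→col0 (cost 8), row1→col2 (cost 10), row2→col1 (cost 1), row3→col3 (cost 12)
total = 8 + 10 + 1 + 12 = 31

Minimum assignment cost: 31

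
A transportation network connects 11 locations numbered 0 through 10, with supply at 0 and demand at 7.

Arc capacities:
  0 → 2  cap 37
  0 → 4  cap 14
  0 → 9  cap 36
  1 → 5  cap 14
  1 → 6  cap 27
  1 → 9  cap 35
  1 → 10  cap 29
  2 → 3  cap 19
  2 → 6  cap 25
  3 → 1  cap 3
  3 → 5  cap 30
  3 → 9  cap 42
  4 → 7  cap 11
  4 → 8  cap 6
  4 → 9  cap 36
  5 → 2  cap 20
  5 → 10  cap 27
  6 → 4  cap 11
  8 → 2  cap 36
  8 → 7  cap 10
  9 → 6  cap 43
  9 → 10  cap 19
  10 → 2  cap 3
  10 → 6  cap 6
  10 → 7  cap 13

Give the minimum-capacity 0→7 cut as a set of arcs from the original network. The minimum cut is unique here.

Min-cut arcs: {(4,7), (4,8), (10,7)} (total capacity 30)

augment #1: 0→4→7 push 11
augment #2: 0→4→8→7 push 3
augment #3: 0→9→10→7 push 13
augment #4: 0→2→6→4→8→7 push 3
max flow = 30; residual-reachable set from 0 gives S-side
cut edges (S→T): {(4,7), (4,8), (10,7)} total cap 30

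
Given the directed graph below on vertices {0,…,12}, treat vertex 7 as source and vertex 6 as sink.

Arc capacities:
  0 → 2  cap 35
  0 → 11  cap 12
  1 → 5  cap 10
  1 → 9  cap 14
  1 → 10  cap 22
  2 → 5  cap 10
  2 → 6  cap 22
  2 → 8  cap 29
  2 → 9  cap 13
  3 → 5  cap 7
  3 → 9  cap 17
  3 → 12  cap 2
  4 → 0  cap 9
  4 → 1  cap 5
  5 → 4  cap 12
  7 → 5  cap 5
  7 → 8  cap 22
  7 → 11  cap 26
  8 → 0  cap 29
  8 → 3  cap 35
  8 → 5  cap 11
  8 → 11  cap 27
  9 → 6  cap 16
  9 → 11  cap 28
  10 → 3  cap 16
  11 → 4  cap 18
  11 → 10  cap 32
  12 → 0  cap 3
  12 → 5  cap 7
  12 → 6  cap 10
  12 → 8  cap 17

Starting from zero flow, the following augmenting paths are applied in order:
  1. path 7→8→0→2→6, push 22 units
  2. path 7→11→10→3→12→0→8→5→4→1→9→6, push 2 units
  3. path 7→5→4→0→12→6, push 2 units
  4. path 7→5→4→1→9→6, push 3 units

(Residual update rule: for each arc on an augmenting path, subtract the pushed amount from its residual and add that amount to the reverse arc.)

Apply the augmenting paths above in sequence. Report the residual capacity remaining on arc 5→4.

after path 1 (7→8→0→2→6, push 22): res(5,4)=12
after path 2 (7→11→10→3→12→0→8→5→4→1→9→6, push 2): res(5,4)=10
after path 3 (7→5→4→0→12→6, push 2): res(5,4)=8
after path 4 (7→5→4→1→9→6, push 3): res(5,4)=5

Residual capacity of (5,4): 5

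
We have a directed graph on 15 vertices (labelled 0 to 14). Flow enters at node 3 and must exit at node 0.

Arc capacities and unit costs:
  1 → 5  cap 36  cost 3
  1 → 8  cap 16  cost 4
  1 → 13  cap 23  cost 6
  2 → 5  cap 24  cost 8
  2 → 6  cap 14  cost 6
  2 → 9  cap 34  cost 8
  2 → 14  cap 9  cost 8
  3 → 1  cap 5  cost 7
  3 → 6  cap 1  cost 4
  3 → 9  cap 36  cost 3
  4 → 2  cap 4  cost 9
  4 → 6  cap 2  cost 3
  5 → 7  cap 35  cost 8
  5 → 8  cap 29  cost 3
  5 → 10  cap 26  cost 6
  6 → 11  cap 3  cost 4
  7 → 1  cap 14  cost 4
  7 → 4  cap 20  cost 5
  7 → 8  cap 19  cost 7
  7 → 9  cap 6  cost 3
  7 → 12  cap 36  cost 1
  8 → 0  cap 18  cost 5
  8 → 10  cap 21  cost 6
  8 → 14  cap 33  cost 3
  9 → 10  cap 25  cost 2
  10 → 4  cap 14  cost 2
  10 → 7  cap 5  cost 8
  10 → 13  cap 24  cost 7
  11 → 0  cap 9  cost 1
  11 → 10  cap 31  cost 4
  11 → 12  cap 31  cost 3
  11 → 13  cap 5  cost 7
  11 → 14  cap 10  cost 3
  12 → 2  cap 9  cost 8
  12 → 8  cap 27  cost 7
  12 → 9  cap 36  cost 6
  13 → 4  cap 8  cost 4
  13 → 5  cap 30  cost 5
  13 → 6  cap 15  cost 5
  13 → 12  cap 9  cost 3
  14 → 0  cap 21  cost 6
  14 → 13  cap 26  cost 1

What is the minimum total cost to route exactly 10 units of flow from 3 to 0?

Minimum cost for 10 units: 169

shortest-cost path #1: 3→6→11→0 push 1 @ unit cost 9 (adds 9)
shortest-cost path #2: 3→9→10→4→6→11→0 push 2 @ unit cost 15 (adds 30)
shortest-cost path #3: 3→1→8→0 push 5 @ unit cost 16 (adds 80)
shortest-cost path #4: 3→9→10→13→5→8→0 push 2 @ unit cost 25 (adds 50)
total cost = 169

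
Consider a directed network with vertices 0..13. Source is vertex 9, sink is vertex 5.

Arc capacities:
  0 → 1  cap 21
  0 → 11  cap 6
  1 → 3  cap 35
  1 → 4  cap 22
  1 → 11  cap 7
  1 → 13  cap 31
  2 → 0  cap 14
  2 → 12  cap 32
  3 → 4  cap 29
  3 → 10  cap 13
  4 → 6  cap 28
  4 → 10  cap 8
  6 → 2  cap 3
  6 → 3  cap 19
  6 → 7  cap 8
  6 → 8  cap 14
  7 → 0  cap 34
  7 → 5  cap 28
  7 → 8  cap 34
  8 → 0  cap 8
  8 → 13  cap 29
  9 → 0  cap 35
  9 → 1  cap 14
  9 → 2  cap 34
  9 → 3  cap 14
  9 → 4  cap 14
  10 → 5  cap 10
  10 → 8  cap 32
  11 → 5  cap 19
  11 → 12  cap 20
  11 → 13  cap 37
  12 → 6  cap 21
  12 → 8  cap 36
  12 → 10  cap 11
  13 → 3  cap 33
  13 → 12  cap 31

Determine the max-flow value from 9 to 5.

Maximum flow value: 31

augment #1: 9→0→11→5 bottleneck 6, total now 6
augment #2: 9→1→11→5 bottleneck 7, total now 13
augment #3: 9→3→10→5 bottleneck 10, total now 23
augment #4: 9→4→6→7→5 bottleneck 8, total now 31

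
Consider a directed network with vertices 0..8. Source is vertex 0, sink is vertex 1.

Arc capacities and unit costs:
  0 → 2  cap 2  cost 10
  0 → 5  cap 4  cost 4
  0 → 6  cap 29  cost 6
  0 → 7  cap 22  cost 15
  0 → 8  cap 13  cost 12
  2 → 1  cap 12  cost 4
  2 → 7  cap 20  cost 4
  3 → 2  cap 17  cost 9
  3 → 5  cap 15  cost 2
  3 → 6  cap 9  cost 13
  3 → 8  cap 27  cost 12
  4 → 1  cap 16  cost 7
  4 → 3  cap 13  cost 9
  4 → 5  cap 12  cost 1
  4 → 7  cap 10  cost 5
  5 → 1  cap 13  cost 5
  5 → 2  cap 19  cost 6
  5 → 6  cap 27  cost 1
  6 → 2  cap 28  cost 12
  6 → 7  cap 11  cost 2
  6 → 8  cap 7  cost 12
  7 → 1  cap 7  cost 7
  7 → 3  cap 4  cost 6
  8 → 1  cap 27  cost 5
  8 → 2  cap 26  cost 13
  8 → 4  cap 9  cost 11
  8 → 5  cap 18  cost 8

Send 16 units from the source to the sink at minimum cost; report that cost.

shortest-cost path #1: 0→5→1 push 4 @ unit cost 9 (adds 36)
shortest-cost path #2: 0→2→1 push 2 @ unit cost 14 (adds 28)
shortest-cost path #3: 0→6→7→1 push 7 @ unit cost 15 (adds 105)
shortest-cost path #4: 0→8→1 push 3 @ unit cost 17 (adds 51)
total cost = 220

Minimum cost for 16 units: 220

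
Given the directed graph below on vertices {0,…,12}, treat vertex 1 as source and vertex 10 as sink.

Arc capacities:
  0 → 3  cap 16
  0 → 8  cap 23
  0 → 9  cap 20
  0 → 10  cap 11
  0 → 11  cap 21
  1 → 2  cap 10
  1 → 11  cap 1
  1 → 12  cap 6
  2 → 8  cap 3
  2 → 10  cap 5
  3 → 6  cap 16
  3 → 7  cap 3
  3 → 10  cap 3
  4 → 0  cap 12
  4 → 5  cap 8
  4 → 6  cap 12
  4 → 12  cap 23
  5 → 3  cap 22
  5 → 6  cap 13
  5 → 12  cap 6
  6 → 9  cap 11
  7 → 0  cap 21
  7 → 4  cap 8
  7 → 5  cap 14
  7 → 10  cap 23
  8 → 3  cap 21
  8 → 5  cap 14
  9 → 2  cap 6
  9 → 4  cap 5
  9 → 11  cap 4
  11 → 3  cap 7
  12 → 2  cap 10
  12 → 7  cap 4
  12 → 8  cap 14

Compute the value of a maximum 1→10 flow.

augment #1: 1→2→10 bottleneck 5, total now 5
augment #2: 1→11→3→10 bottleneck 1, total now 6
augment #3: 1→12→7→10 bottleneck 4, total now 10
augment #4: 1→2→8→3→10 bottleneck 2, total now 12
augment #5: 1→2→8→3→7→10 bottleneck 1, total now 13
augment #6: 1→12→8→3→7→10 bottleneck 2, total now 15

Maximum flow value: 15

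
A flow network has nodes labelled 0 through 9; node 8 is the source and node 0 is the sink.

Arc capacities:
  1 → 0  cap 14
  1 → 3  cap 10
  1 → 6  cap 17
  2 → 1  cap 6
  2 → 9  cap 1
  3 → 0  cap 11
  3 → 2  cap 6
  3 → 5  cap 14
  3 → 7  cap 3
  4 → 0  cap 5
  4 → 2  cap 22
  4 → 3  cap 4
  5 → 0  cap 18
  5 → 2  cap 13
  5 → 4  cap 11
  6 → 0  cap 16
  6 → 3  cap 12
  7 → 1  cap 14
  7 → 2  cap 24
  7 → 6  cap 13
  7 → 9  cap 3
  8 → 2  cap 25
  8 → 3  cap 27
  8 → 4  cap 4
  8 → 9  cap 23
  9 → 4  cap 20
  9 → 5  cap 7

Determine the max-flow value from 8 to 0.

Maximum flow value: 43

augment #1: 8→3→0 bottleneck 11, total now 11
augment #2: 8→4→0 bottleneck 4, total now 15
augment #3: 8→2→1→0 bottleneck 6, total now 21
augment #4: 8→3→5→0 bottleneck 14, total now 35
augment #5: 8→9→4→0 bottleneck 1, total now 36
augment #6: 8→9→5→0 bottleneck 4, total now 40
augment #7: 8→3→7→1→0 bottleneck 2, total now 42
augment #8: 8→9→4→3→7→1→0 bottleneck 1, total now 43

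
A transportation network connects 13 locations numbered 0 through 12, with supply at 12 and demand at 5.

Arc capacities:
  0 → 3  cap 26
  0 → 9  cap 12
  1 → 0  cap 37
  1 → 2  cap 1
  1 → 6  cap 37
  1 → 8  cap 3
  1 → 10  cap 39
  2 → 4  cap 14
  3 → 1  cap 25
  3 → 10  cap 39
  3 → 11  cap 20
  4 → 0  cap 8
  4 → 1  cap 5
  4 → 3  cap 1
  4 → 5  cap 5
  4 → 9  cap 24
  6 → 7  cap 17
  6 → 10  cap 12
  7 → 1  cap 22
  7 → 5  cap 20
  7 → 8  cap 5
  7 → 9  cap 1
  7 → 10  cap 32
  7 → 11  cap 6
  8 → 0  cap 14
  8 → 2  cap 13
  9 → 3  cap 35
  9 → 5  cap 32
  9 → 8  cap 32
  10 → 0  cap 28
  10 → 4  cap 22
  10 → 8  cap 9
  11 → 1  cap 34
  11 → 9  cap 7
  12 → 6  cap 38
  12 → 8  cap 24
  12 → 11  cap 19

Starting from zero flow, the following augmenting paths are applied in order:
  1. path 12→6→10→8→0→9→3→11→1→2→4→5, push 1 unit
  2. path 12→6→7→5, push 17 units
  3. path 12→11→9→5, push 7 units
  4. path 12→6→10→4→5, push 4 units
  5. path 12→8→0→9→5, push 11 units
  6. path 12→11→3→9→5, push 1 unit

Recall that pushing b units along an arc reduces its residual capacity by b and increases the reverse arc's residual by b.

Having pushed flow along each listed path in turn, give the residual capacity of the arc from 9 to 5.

Residual capacity of (9,5): 13

after path 1 (12→6→10→8→0→9→3→11→1→2→4→5, push 1): res(9,5)=32
after path 2 (12→6→7→5, push 17): res(9,5)=32
after path 3 (12→11→9→5, push 7): res(9,5)=25
after path 4 (12→6→10→4→5, push 4): res(9,5)=25
after path 5 (12→8→0→9→5, push 11): res(9,5)=14
after path 6 (12→11→3→9→5, push 1): res(9,5)=13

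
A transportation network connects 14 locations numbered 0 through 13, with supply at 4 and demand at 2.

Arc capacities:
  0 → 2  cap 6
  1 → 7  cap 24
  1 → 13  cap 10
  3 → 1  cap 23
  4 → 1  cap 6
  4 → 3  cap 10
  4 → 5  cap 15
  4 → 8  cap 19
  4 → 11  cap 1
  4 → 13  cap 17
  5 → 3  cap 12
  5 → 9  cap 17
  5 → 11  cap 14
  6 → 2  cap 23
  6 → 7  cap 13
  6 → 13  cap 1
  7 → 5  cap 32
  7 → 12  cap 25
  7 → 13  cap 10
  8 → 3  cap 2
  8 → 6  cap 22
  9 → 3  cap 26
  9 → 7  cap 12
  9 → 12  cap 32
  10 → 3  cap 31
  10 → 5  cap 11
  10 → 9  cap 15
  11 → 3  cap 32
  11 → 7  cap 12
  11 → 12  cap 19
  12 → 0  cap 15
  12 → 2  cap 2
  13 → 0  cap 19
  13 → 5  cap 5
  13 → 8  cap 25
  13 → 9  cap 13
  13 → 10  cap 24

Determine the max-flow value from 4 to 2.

Maximum flow value: 30

augment #1: 4→8→6→2 bottleneck 19, total now 19
augment #2: 4→11→12→2 bottleneck 1, total now 20
augment #3: 4→13→0→2 bottleneck 6, total now 26
augment #4: 4→1→7→12→2 bottleneck 1, total now 27
augment #5: 4→13→8→6→2 bottleneck 3, total now 30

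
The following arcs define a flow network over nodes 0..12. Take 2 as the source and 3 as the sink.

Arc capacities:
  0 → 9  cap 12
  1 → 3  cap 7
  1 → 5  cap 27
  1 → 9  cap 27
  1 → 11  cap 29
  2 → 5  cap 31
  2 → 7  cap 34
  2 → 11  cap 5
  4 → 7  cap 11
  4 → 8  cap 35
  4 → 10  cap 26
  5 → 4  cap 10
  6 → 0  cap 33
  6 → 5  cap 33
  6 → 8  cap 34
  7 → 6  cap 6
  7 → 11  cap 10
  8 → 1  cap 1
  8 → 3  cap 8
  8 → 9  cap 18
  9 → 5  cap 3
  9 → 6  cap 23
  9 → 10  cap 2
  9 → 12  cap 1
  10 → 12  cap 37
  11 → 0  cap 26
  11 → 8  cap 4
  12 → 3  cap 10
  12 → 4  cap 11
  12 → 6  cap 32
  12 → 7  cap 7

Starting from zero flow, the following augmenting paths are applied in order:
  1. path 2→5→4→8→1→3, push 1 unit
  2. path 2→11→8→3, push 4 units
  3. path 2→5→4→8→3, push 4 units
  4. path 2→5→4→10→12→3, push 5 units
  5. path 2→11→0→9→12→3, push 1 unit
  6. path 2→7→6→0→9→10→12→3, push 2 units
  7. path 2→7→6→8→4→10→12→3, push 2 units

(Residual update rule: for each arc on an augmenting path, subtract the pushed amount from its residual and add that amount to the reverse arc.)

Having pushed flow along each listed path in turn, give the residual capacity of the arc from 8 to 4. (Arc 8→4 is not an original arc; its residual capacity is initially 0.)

Residual capacity of (8,4): 3

after path 1 (2→5→4→8→1→3, push 1): res(8,4)=1
after path 2 (2→11→8→3, push 4): res(8,4)=1
after path 3 (2→5→4→8→3, push 4): res(8,4)=5
after path 4 (2→5→4→10→12→3, push 5): res(8,4)=5
after path 5 (2→11→0→9→12→3, push 1): res(8,4)=5
after path 6 (2→7→6→0→9→10→12→3, push 2): res(8,4)=5
after path 7 (2→7→6→8→4→10→12→3, push 2): res(8,4)=3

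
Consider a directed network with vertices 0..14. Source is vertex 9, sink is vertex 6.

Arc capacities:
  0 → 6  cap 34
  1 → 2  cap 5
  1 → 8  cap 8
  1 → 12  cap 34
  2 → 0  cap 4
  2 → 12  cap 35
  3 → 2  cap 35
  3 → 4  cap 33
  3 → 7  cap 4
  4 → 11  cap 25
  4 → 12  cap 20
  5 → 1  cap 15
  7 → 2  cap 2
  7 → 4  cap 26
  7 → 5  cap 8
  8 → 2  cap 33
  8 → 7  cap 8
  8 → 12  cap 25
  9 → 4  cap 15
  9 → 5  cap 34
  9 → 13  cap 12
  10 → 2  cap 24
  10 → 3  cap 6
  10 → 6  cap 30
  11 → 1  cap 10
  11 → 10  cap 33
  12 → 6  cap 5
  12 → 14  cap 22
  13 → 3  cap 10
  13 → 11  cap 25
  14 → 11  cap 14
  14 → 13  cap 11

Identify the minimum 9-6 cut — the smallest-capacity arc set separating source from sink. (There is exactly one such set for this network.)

Min-cut arcs: {(2,0), (10,6), (12,6)} (total capacity 39)

augment #1: 9→4→12→6 push 5
augment #2: 9→4→11→10→6 push 10
augment #3: 9→13→11→10→6 push 12
augment #4: 9→5→1→2→0→6 push 4
augment #5: 9→5→1→12→4→11→10→6 push 5
augment #6: 9→5→1→12→14→11→10→6 push 3
max flow = 39; residual-reachable set from 9 gives S-side
cut edges (S→T): {(2,0), (10,6), (12,6)} total cap 39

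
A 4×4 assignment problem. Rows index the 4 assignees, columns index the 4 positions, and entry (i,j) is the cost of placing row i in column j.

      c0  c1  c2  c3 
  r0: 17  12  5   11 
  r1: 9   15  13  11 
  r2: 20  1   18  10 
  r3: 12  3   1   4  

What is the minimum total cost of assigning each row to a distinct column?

Minimum assignment cost: 19

optimal assignment: row0→col2 (cost 5), row1→col0 (cost 9), row2→col1 (cost 1), row3→col3 (cost 4)
total = 5 + 9 + 1 + 4 = 19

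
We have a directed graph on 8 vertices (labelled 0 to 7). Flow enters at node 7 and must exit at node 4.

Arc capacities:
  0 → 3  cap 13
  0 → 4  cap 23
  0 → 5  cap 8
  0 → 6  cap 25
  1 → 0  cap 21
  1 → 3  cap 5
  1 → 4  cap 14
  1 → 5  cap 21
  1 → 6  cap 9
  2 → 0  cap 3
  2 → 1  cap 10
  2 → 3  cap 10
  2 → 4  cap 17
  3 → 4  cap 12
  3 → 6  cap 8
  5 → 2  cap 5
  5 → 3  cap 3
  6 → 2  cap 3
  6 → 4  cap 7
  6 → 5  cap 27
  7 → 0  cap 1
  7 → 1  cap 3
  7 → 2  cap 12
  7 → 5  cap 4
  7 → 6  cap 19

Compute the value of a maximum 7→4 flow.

augment #1: 7→0→4 bottleneck 1, total now 1
augment #2: 7→1→4 bottleneck 3, total now 4
augment #3: 7→2→4 bottleneck 12, total now 16
augment #4: 7→6→4 bottleneck 7, total now 23
augment #5: 7→5→2→4 bottleneck 4, total now 27
augment #6: 7→6→2→4 bottleneck 1, total now 28
augment #7: 7→6→2→0→4 bottleneck 2, total now 30
augment #8: 7→6→5→3→4 bottleneck 3, total now 33
augment #9: 7→6→5→2→0→4 bottleneck 1, total now 34

Maximum flow value: 34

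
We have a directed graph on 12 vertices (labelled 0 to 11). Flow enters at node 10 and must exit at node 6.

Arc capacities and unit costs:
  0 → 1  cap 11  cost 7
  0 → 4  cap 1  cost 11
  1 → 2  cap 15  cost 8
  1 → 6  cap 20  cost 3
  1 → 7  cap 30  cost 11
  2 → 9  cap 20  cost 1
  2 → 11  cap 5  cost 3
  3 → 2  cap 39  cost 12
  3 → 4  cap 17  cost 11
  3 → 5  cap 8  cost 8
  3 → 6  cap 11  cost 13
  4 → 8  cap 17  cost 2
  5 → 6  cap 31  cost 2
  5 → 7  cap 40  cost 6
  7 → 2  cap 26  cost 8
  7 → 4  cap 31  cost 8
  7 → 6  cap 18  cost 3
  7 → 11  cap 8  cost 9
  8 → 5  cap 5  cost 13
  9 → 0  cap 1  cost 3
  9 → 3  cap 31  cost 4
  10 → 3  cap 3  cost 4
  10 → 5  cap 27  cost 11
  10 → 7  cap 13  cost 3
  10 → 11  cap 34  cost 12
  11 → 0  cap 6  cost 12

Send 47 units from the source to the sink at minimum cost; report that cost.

Minimum cost for 47 units: 607

shortest-cost path #1: 10→7→6 push 13 @ unit cost 6 (adds 78)
shortest-cost path #2: 10→5→6 push 27 @ unit cost 13 (adds 351)
shortest-cost path #3: 10→3→5→6 push 3 @ unit cost 14 (adds 42)
shortest-cost path #4: 10→11→0→1→6 push 4 @ unit cost 34 (adds 136)
total cost = 607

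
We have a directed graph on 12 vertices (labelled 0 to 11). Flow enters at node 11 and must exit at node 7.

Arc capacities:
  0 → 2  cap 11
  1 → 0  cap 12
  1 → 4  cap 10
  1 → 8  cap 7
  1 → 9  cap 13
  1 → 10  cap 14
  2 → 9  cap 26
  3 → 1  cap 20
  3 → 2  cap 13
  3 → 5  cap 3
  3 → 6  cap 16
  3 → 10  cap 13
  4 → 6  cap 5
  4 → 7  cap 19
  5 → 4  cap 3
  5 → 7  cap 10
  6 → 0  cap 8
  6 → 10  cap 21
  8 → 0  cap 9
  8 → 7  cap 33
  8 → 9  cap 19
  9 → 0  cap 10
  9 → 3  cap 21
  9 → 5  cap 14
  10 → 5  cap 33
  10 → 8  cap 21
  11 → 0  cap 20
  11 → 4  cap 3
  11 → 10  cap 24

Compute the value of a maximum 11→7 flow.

augment #1: 11→4→7 bottleneck 3, total now 3
augment #2: 11→10→5→7 bottleneck 10, total now 13
augment #3: 11→10→8→7 bottleneck 14, total now 27
augment #4: 11→0→2→9→5→4→7 bottleneck 3, total now 30
augment #5: 11→0→2→9→3→1→4→7 bottleneck 8, total now 38

Maximum flow value: 38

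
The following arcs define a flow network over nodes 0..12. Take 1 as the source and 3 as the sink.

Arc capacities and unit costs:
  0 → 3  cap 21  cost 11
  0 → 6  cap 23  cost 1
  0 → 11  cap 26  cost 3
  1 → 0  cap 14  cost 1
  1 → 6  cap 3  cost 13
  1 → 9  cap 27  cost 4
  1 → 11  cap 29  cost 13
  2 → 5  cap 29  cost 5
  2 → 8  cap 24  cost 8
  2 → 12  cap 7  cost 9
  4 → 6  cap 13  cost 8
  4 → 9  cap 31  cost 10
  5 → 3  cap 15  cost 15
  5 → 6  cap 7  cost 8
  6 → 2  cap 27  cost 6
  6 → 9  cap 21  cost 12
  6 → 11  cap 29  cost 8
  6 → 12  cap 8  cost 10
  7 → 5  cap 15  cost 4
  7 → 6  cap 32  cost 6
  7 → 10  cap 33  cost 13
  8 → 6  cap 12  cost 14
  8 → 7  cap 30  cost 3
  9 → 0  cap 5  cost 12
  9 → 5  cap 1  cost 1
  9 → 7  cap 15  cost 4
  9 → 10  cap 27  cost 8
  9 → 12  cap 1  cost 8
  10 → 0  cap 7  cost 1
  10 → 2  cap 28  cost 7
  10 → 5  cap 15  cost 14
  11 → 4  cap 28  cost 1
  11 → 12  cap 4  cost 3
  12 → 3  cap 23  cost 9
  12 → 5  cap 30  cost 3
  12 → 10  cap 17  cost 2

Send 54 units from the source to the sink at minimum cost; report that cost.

Minimum cost for 54 units: 1350

shortest-cost path #1: 1→0→3 push 14 @ unit cost 12 (adds 168)
shortest-cost path #2: 1→9→5→3 push 1 @ unit cost 20 (adds 20)
shortest-cost path #3: 1→9→12→3 push 1 @ unit cost 21 (adds 21)
shortest-cost path #4: 1→9→10→0→3 push 7 @ unit cost 24 (adds 168)
shortest-cost path #5: 1→11→12→3 push 4 @ unit cost 25 (adds 100)
shortest-cost path #6: 1→9→7→5→3 push 14 @ unit cost 27 (adds 378)
shortest-cost path #7: 1→6→12→3 push 3 @ unit cost 32 (adds 96)
shortest-cost path #8: 1→9→7→6→12→3 push 1 @ unit cost 33 (adds 33)
shortest-cost path #9: 1→9→0→6→12→3 push 3 @ unit cost 36 (adds 108)
shortest-cost path #10: 1→11→4→6→12→3 push 1 @ unit cost 41 (adds 41)
shortest-cost path #11: 1→11→4→6→0→9→10→2→12→3 push 3 @ unit cost 42 (adds 126)
shortest-cost path #12: 1→11→4→6→7→9→10→2→12→3 push 1 @ unit cost 45 (adds 45)
shortest-cost path #13: 1→11→4→6→2→12→3 push 1 @ unit cost 46 (adds 46)
total cost = 1350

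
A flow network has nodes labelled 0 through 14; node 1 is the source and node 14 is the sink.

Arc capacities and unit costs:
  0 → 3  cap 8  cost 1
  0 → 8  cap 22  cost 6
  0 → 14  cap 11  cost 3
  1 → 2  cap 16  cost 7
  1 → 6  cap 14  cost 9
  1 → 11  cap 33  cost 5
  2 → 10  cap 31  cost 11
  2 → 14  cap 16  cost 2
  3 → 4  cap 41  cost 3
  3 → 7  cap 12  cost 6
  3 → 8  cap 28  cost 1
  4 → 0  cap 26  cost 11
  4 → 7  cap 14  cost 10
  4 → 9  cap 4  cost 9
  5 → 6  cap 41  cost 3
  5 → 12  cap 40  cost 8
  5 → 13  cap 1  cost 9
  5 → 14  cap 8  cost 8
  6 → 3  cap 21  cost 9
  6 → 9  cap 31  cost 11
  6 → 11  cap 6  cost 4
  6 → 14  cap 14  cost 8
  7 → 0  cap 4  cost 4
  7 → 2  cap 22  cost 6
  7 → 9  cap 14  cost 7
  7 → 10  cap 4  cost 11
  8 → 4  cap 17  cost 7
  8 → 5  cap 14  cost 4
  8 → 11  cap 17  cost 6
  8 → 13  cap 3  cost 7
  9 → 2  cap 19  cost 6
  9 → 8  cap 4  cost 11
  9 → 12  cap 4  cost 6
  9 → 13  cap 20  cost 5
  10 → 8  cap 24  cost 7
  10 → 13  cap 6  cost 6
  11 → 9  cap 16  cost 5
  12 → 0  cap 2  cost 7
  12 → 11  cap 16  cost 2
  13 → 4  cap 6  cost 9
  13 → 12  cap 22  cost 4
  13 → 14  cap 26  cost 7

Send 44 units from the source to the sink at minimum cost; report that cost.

Minimum cost for 44 units: 690

shortest-cost path #1: 1→2→14 push 16 @ unit cost 9 (adds 144)
shortest-cost path #2: 1→6→14 push 14 @ unit cost 17 (adds 238)
shortest-cost path #3: 1→11→9→13→14 push 14 @ unit cost 22 (adds 308)
total cost = 690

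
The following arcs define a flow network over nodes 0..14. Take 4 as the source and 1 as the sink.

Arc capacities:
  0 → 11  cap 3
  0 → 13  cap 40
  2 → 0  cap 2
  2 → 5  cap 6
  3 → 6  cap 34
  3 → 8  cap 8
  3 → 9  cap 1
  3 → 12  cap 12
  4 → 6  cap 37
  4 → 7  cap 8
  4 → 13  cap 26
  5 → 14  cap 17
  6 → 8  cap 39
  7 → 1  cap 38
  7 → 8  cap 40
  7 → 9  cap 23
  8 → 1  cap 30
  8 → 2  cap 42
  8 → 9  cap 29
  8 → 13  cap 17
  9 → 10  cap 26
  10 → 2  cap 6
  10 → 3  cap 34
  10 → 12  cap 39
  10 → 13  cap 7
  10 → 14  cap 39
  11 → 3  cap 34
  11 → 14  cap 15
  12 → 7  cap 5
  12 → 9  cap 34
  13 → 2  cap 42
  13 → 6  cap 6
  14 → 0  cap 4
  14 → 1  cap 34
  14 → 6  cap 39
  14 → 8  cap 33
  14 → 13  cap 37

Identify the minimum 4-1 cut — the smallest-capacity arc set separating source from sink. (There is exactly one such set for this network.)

augment #1: 4→7→1 push 8
augment #2: 4→6→8→1 push 30
augment #3: 4→13→2→5→14→1 push 6
augment #4: 4→6→8→9→10→14→1 push 7
augment #5: 4→13→2→0→11→14→1 push 2
augment #6: 4→13→6→8→9→10→14→1 push 2
max flow = 55; residual-reachable set from 4 gives S-side
cut edges (S→T): {(2,0), (2,5), (4,7), (6,8)} total cap 55

Min-cut arcs: {(2,0), (2,5), (4,7), (6,8)} (total capacity 55)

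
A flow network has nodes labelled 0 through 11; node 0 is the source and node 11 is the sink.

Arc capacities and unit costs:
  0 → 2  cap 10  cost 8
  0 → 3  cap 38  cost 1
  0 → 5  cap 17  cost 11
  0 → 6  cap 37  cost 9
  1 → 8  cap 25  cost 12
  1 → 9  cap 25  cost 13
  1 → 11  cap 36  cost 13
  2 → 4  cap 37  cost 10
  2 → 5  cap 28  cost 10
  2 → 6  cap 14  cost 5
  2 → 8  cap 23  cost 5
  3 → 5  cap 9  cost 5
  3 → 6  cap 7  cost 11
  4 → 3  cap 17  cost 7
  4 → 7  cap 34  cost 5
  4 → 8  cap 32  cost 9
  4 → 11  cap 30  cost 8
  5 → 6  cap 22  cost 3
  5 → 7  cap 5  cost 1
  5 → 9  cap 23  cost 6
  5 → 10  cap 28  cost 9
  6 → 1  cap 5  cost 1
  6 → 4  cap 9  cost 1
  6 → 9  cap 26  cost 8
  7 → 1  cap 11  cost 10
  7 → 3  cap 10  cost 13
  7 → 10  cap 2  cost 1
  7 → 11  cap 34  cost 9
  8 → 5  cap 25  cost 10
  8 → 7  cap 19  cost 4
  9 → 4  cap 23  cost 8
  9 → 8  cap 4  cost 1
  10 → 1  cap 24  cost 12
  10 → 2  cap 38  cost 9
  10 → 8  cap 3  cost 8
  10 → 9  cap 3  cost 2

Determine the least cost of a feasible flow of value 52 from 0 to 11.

shortest-cost path #1: 0→3→5→7→11 push 5 @ unit cost 16 (adds 80)
shortest-cost path #2: 0→6→4→11 push 9 @ unit cost 18 (adds 162)
shortest-cost path #3: 0→6→1→11 push 5 @ unit cost 23 (adds 115)
shortest-cost path #4: 0→2→4→11 push 10 @ unit cost 26 (adds 260)
shortest-cost path #5: 0→3→5→9→8→7→11 push 4 @ unit cost 26 (adds 104)
shortest-cost path #6: 0→5→9→4→11 push 11 @ unit cost 33 (adds 363)
shortest-cost path #7: 0→5→9→4→2→8→7→11 push 6 @ unit cost 33 (adds 198)
shortest-cost path #8: 0→6→9→4→2→8→7→11 push 2 @ unit cost 33 (adds 66)
total cost = 1348

Minimum cost for 52 units: 1348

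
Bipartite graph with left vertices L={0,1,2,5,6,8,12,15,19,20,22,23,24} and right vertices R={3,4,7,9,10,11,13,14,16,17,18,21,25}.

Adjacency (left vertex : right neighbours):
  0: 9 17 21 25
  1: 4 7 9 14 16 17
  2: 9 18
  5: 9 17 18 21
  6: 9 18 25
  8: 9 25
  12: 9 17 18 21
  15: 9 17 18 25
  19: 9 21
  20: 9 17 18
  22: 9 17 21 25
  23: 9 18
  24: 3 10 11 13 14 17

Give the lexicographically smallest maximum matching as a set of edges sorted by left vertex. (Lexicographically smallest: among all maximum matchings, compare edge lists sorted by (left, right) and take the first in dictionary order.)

Lex-smallest maximum matching: {(0,9), (1,4), (2,18), (5,17), (6,25), (12,21), (24,3)}

|M| = 7 (so the lex-smallest maximum matching has 7 edges)
process left vertices in ascending order; for each, take the smallest-labelled available neighbour that still permits 7 edges overall, or leave it unmatched if none does
lex-smallest matching: {0-9, 1-4, 2-18, 5-17, 6-25, 12-21, 24-3}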